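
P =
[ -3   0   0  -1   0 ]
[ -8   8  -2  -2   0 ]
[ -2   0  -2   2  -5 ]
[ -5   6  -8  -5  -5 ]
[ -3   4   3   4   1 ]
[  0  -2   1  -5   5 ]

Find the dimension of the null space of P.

1

Row reduce to echelon form.
R2 ← R2 − (8/3)·R1: [0, 8, -2, 2/3, 0]
R3 ← R3 − (2/3)·R1: [0, 0, -2, 8/3, -5]
R4 ← R4 − (5/3)·R1: [0, 6, -8, -10/3, -5]
R5 ← R5 − R1: [0, 4, 3, 5, 1]
R4 ← R4 − (3/4)·R2: [0, 0, -13/2, -23/6, -5]
R5 ← R5 − (1/2)·R2: [0, 0, 4, 14/3, 1]
R6 ← R6 + (1/4)·R2: [0, 0, 1/2, -29/6, 5]
R4 ← R4 − (13/4)·R3: [0, 0, 0, -25/2, 45/4]
R5 ← R5 + (2)·R3: [0, 0, 0, 10, -9]
R6 ← R6 + (1/4)·R3: [0, 0, 0, -25/6, 15/4]
R5 ← R5 + (4/5)·R4: [0, 0, 0, 0, 0]
R6 ← R6 − (1/3)·R4: [0, 0, 0, 0, 0]
4 nonzero rows, so rank(P) = 4.
P has 5 columns; by rank–nullity, nullity = 5 − 4 = 1.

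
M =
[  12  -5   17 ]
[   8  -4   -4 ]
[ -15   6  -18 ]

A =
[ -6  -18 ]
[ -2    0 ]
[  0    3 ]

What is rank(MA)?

First compute MA:
[[-62, -165],
 [-40, -156],
 [ 78, 216]]
Now row reduce the product.
R2 ← R2 − (20/31)·R1: [0, -1536/31]
R3 ← R3 + (39/31)·R1: [0, 261/31]
R3 ← R3 + (87/512)·R2: [0, 0]
2 nonzero rows, so rank(MA) = 2.

2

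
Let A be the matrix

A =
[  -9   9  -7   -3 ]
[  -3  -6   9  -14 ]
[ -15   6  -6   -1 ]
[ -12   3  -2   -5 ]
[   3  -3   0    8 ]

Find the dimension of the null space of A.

Row reduce to echelon form.
R2 ← R2 − (1/3)·R1: [0, -9, 34/3, -13]
R3 ← R3 − (5/3)·R1: [0, -9, 17/3, 4]
R4 ← R4 − (4/3)·R1: [0, -9, 22/3, -1]
R5 ← R5 + (1/3)·R1: [0, 0, -7/3, 7]
R3 ← R3 − R2: [0, 0, -17/3, 17]
R4 ← R4 − R2: [0, 0, -4, 12]
R4 ← R4 − (12/17)·R3: [0, 0, 0, 0]
R5 ← R5 − (7/17)·R3: [0, 0, 0, 0]
3 nonzero rows, so rank(A) = 3.
A has 4 columns; by rank–nullity, nullity = 4 − 3 = 1.

1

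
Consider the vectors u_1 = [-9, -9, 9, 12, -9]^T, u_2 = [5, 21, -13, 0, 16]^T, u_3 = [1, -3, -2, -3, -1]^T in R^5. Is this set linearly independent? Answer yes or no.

yes

Form the matrix with these vectors as rows and row reduce.
R2 ← R2 + (5/9)·R1: [0, 16, -8, 20/3, 11]
R3 ← R3 + (1/9)·R1: [0, -4, -1, -5/3, -2]
R3 ← R3 + (1/4)·R2: [0, 0, -3, 0, 3/4]
3 nonzero rows, so the 3 vectors span a space of dimension 3.
Since 3 = 3, the vectors are linearly independent.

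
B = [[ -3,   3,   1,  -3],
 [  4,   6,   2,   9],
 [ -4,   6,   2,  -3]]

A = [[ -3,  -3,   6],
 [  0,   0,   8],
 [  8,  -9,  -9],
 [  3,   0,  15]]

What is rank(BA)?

2

First compute BA:
[[  8,   0, -48],
 [ 31, -30, 189],
 [ 19,  -6, -39]]
Now row reduce the product.
R2 ← R2 − (31/8)·R1: [0, -30, 375]
R3 ← R3 − (19/8)·R1: [0, -6, 75]
R3 ← R3 − (1/5)·R2: [0, 0, 0]
2 nonzero rows, so rank(BA) = 2.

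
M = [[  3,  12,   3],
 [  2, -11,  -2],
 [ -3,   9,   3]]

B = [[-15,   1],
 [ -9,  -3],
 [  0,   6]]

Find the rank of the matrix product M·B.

2

First compute MB:
[[-153, -15],
 [ 69,  23],
 [-36, -12]]
Now row reduce the product.
R2 ← R2 + (23/51)·R1: [0, 276/17]
R3 ← R3 − (4/17)·R1: [0, -144/17]
R3 ← R3 + (12/23)·R2: [0, 0]
2 nonzero rows, so rank(MB) = 2.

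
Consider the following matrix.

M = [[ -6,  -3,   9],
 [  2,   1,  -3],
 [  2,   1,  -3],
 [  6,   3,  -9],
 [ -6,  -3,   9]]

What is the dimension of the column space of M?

Row reduce to echelon form.
R2 ← R2 + (1/3)·R1: [0, 0, 0]
R3 ← R3 + (1/3)·R1: [0, 0, 0]
R4 ← R4 + R1: [0, 0, 0]
R5 ← R5 − R1: [0, 0, 0]
Echelon form has 1 nonzero row, so rank(M) = 1.
The column space has dimension equal to the rank: 1.

1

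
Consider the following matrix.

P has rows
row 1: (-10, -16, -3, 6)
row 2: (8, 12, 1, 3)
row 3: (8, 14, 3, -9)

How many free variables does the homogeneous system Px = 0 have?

Row reduce to echelon form.
R2 ← R2 + (4/5)·R1: [0, -4/5, -7/5, 39/5]
R3 ← R3 + (4/5)·R1: [0, 6/5, 3/5, -21/5]
R3 ← R3 + (3/2)·R2: [0, 0, -3/2, 15/2]
3 nonzero rows, so rank(P) = 3.
P has 4 columns; by rank–nullity, nullity = 4 − 3 = 1.

1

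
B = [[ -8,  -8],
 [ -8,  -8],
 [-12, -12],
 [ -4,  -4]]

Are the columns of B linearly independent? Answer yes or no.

Row reduce B to echelon form.
R2 ← R2 − R1: [0, 0]
R3 ← R3 − (3/2)·R1: [0, 0]
R4 ← R4 − (1/2)·R1: [0, 0]
1 pivot among 2 columns.
Only 1 < 2 pivot columns, so the columns are linearly dependent.

no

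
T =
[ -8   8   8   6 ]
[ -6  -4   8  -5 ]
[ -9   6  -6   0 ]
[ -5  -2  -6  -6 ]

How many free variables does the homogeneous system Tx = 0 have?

1

Row reduce to echelon form.
R2 ← R2 − (3/4)·R1: [0, -10, 2, -19/2]
R3 ← R3 − (9/8)·R1: [0, -3, -15, -27/4]
R4 ← R4 − (5/8)·R1: [0, -7, -11, -39/4]
R3 ← R3 − (3/10)·R2: [0, 0, -78/5, -39/10]
R4 ← R4 − (7/10)·R2: [0, 0, -62/5, -31/10]
R4 ← R4 − (31/39)·R3: [0, 0, 0, 0]
3 nonzero rows, so rank(T) = 3.
T has 4 columns; by rank–nullity, nullity = 4 − 3 = 1.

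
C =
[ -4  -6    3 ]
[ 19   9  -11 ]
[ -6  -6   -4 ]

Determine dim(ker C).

0

Row reduce to echelon form.
R2 ← R2 + (19/4)·R1: [0, -39/2, 13/4]
R3 ← R3 − (3/2)·R1: [0, 3, -17/2]
R3 ← R3 + (2/13)·R2: [0, 0, -8]
3 nonzero rows, so rank(C) = 3.
C has 3 columns; by rank–nullity, nullity = 3 − 3 = 0.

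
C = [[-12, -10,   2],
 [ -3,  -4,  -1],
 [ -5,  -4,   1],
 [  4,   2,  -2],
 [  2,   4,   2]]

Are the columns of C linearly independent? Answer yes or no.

no

Row reduce C to echelon form.
R2 ← R2 − (1/4)·R1: [0, -3/2, -3/2]
R3 ← R3 − (5/12)·R1: [0, 1/6, 1/6]
R4 ← R4 + (1/3)·R1: [0, -4/3, -4/3]
R5 ← R5 + (1/6)·R1: [0, 7/3, 7/3]
R3 ← R3 + (1/9)·R2: [0, 0, 0]
R4 ← R4 − (8/9)·R2: [0, 0, 0]
R5 ← R5 + (14/9)·R2: [0, 0, 0]
2 pivots among 3 columns.
Only 2 < 3 pivot columns, so the columns are linearly dependent.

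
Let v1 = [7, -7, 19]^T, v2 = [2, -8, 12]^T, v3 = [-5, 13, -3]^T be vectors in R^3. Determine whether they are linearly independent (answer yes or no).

yes

Form the matrix with these vectors as rows and row reduce.
R2 ← R2 − (2/7)·R1: [0, -6, 46/7]
R3 ← R3 + (5/7)·R1: [0, 8, 74/7]
R3 ← R3 + (4/3)·R2: [0, 0, 58/3]
3 nonzero rows, so the 3 vectors span a space of dimension 3.
Since 3 = 3, the vectors are linearly independent.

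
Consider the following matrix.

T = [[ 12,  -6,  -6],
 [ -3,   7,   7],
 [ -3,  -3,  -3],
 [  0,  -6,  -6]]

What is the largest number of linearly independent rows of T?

Row reduce to echelon form.
R2 ← R2 + (1/4)·R1: [0, 11/2, 11/2]
R3 ← R3 + (1/4)·R1: [0, -9/2, -9/2]
R3 ← R3 + (9/11)·R2: [0, 0, 0]
R4 ← R4 + (12/11)·R2: [0, 0, 0]
Echelon form has 2 nonzero rows, so rank(T) = 2.
The rank gives the maximum number of linearly independent rows: 2.

2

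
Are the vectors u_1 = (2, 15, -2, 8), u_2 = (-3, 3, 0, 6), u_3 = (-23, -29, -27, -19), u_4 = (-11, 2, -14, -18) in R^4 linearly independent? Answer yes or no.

Form the matrix with these vectors as rows and row reduce.
R2 ← R2 + (3/2)·R1: [0, 51/2, -3, 18]
R3 ← R3 + (23/2)·R1: [0, 287/2, -50, 73]
R4 ← R4 + (11/2)·R1: [0, 169/2, -25, 26]
R3 ← R3 − (287/51)·R2: [0, 0, -563/17, -481/17]
R4 ← R4 − (169/51)·R2: [0, 0, -256/17, -572/17]
R4 ← R4 − (256/563)·R3: [0, 0, 0, -11700/563]
4 nonzero rows, so the 4 vectors span a space of dimension 4.
Since 4 = 4, the vectors are linearly independent.

yes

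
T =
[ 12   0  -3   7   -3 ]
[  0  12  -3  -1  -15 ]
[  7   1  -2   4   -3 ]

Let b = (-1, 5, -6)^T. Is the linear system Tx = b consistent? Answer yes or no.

Row reduce the augmented matrix [T | b].
R3 ← R3 − (7/12)·R1: [0, 1, -1/4, -1/12, -5/4, -65/12]
R3 ← R3 − (1/12)·R2: [0, 0, 0, 0, 0, -35/6]
The echelon form has 3 nonzero rows; the last pivot sits in the augmented column, so rank(T) = 2 but rank([T|b]) = 3.
Since the ranks differ, the system is inconsistent.

no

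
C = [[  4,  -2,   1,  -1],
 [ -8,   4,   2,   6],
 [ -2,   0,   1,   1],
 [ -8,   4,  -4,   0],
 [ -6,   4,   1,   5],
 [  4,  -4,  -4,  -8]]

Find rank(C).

Row reduce to echelon form.
R2 ← R2 + (2)·R1: [0, 0, 4, 4]
R3 ← R3 + (1/2)·R1: [0, -1, 3/2, 1/2]
R4 ← R4 + (2)·R1: [0, 0, -2, -2]
R5 ← R5 + (3/2)·R1: [0, 1, 5/2, 7/2]
R6 ← R6 − R1: [0, -2, -5, -7]
Swap R2 ↔ R3
R5 ← R5 + R2: [0, 0, 4, 4]
R6 ← R6 − (2)·R2: [0, 0, -8, -8]
R4 ← R4 + (1/2)·R3: [0, 0, 0, 0]
R5 ← R5 − R3: [0, 0, 0, 0]
R6 ← R6 + (2)·R3: [0, 0, 0, 0]
Echelon form has 3 nonzero rows, so rank(C) = 3.

3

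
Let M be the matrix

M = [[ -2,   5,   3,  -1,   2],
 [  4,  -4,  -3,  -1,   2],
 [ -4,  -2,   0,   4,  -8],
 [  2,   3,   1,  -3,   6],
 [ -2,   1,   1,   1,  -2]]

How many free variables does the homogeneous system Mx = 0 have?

3

Row reduce to echelon form.
R2 ← R2 + (2)·R1: [0, 6, 3, -3, 6]
R3 ← R3 − (2)·R1: [0, -12, -6, 6, -12]
R4 ← R4 + R1: [0, 8, 4, -4, 8]
R5 ← R5 − R1: [0, -4, -2, 2, -4]
R3 ← R3 + (2)·R2: [0, 0, 0, 0, 0]
R4 ← R4 − (4/3)·R2: [0, 0, 0, 0, 0]
R5 ← R5 + (2/3)·R2: [0, 0, 0, 0, 0]
2 nonzero rows, so rank(M) = 2.
M has 5 columns; by rank–nullity, nullity = 5 − 2 = 3.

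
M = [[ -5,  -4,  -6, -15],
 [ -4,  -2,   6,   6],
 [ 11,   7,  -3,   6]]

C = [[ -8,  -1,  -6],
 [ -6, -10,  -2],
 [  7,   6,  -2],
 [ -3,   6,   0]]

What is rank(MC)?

First compute MC:
[[ 67, -81,  50],
 [ 68,  96,  16],
 [-169, -63, -74]]
Now row reduce the product.
R2 ← R2 − (68/67)·R1: [0, 11940/67, -2328/67]
R3 ← R3 + (169/67)·R1: [0, -17910/67, 3492/67]
R3 ← R3 + (3/2)·R2: [0, 0, 0]
2 nonzero rows, so rank(MC) = 2.

2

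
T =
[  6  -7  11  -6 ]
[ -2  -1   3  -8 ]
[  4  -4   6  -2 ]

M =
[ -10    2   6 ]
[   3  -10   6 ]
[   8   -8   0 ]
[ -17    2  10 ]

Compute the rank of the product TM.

First compute TM:
[[109, -18, -66],
 [177, -34, -98],
 [ 30,  -4, -20]]
Now row reduce the product.
R2 ← R2 − (177/109)·R1: [0, -520/109, 1000/109]
R3 ← R3 − (30/109)·R1: [0, 104/109, -200/109]
R3 ← R3 + (1/5)·R2: [0, 0, 0]
2 nonzero rows, so rank(TM) = 2.

2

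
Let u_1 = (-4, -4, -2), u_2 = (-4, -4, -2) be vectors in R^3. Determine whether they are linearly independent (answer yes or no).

Form the matrix with these vectors as rows and row reduce.
R2 ← R2 − R1: [0, 0, 0]
1 nonzero row, so the 2 vectors span a space of dimension 1.
Since 1 < 2, the vectors are linearly dependent.

no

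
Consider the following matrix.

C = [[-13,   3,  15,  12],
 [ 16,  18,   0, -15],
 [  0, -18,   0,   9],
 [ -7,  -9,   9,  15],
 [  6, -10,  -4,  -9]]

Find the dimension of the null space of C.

Row reduce to echelon form.
R2 ← R2 + (16/13)·R1: [0, 282/13, 240/13, -3/13]
R4 ← R4 − (7/13)·R1: [0, -138/13, 12/13, 111/13]
R5 ← R5 + (6/13)·R1: [0, -112/13, 38/13, -45/13]
R3 ← R3 + (39/47)·R2: [0, 0, 720/47, 414/47]
R4 ← R4 + (23/47)·R2: [0, 0, 468/47, 396/47]
R5 ← R5 + (56/141)·R2: [0, 0, 482/47, -167/47]
R4 ← R4 − (13/20)·R3: [0, 0, 0, 27/10]
R5 ← R5 − (241/360)·R3: [0, 0, 0, -189/20]
R5 ← R5 + (7/2)·R4: [0, 0, 0, 0]
4 nonzero rows, so rank(C) = 4.
C has 4 columns; by rank–nullity, nullity = 4 − 4 = 0.

0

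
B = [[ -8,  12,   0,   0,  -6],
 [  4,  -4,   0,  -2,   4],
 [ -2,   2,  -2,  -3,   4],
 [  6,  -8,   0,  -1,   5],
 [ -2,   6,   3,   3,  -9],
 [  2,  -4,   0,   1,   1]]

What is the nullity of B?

2

Row reduce to echelon form.
R2 ← R2 + (1/2)·R1: [0, 2, 0, -2, 1]
R3 ← R3 − (1/4)·R1: [0, -1, -2, -3, 11/2]
R4 ← R4 + (3/4)·R1: [0, 1, 0, -1, 1/2]
R5 ← R5 − (1/4)·R1: [0, 3, 3, 3, -15/2]
R6 ← R6 + (1/4)·R1: [0, -1, 0, 1, -1/2]
R3 ← R3 + (1/2)·R2: [0, 0, -2, -4, 6]
R4 ← R4 − (1/2)·R2: [0, 0, 0, 0, 0]
R5 ← R5 − (3/2)·R2: [0, 0, 3, 6, -9]
R6 ← R6 + (1/2)·R2: [0, 0, 0, 0, 0]
R5 ← R5 + (3/2)·R3: [0, 0, 0, 0, 0]
3 nonzero rows, so rank(B) = 3.
B has 5 columns; by rank–nullity, nullity = 5 − 3 = 2.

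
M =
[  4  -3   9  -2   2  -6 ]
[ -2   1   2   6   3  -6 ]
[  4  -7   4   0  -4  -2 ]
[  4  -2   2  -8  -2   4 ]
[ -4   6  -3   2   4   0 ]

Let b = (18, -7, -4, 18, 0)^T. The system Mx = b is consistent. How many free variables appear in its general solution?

3

Row reduce the augmented matrix [M | b].
R2 ← R2 + (1/2)·R1: [0, -1/2, 13/2, 5, 4, -9, 2]
R3 ← R3 − R1: [0, -4, -5, 2, -6, 4, -22]
R4 ← R4 − R1: [0, 1, -7, -6, -4, 10, 0]
R5 ← R5 + R1: [0, 3, 6, 0, 6, -6, 18]
R3 ← R3 − (8)·R2: [0, 0, -57, -38, -38, 76, -38]
R4 ← R4 + (2)·R2: [0, 0, 6, 4, 4, -8, 4]
R5 ← R5 + (6)·R2: [0, 0, 45, 30, 30, -60, 30]
R4 ← R4 + (2/19)·R3: [0, 0, 0, 0, 0, 0, 0]
R5 ← R5 + (15/19)·R3: [0, 0, 0, 0, 0, 0, 0]
The echelon form has 3 nonzero rows, and every pivot lies in the first 6 columns, so rank(M) = rank([M|b]) = 3.
The system is consistent.
Free variables = (unknowns) − (rank) = 6 − 3 = 3.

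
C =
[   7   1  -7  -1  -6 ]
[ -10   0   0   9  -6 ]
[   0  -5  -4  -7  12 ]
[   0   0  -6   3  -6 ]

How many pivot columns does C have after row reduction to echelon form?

3

Row reduce to echelon form.
R2 ← R2 + (10/7)·R1: [0, 10/7, -10, 53/7, -102/7]
R3 ← R3 + (7/2)·R2: [0, 0, -39, 39/2, -39]
R4 ← R4 − (2/13)·R3: [0, 0, 0, 0, 0]
Echelon form has 3 nonzero rows, so rank(C) = 3.
Each nonzero row contributes one pivot column: 3 pivot columns.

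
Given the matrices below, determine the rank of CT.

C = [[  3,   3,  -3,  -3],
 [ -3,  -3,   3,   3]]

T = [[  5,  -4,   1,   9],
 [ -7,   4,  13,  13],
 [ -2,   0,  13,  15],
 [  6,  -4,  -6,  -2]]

1

First compute CT:
[[-18,  12,  21,  27],
 [ 18, -12, -21, -27]]
Now row reduce the product.
R2 ← R2 + R1: [0, 0, 0, 0]
1 nonzero row, so rank(CT) = 1.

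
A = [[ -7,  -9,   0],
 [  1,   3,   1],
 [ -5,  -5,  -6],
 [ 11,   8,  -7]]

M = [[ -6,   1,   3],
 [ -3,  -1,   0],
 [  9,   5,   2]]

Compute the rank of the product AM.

First compute AM:
[[ 69,   2, -21],
 [ -6,   3,   5],
 [ -9, -30, -27],
 [-153, -32,  19]]
Now row reduce the product.
R2 ← R2 + (2/23)·R1: [0, 73/23, 73/23]
R3 ← R3 + (3/23)·R1: [0, -684/23, -684/23]
R4 ← R4 + (51/23)·R1: [0, -634/23, -634/23]
R3 ← R3 + (684/73)·R2: [0, 0, 0]
R4 ← R4 + (634/73)·R2: [0, 0, 0]
2 nonzero rows, so rank(AM) = 2.

2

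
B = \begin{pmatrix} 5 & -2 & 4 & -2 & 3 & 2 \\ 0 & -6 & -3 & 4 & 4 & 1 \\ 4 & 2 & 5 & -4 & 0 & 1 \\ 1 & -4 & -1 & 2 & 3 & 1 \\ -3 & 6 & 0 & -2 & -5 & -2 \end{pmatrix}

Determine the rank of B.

Row reduce to echelon form.
R3 ← R3 − (4/5)·R1: [0, 18/5, 9/5, -12/5, -12/5, -3/5]
R4 ← R4 − (1/5)·R1: [0, -18/5, -9/5, 12/5, 12/5, 3/5]
R5 ← R5 + (3/5)·R1: [0, 24/5, 12/5, -16/5, -16/5, -4/5]
R3 ← R3 + (3/5)·R2: [0, 0, 0, 0, 0, 0]
R4 ← R4 − (3/5)·R2: [0, 0, 0, 0, 0, 0]
R5 ← R5 + (4/5)·R2: [0, 0, 0, 0, 0, 0]
Echelon form has 2 nonzero rows, so rank(B) = 2.

2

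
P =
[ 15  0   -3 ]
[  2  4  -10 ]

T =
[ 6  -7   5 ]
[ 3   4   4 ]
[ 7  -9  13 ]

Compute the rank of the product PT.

First compute PT:
[[ 69, -78,  36],
 [-46,  92, -104]]
Now row reduce the product.
R2 ← R2 + (2/3)·R1: [0, 40, -80]
2 nonzero rows, so rank(PT) = 2.

2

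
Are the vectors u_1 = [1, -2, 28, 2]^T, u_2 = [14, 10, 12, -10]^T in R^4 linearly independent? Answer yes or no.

yes

Form the matrix with these vectors as rows and row reduce.
R2 ← R2 − (14)·R1: [0, 38, -380, -38]
2 nonzero rows, so the 2 vectors span a space of dimension 2.
Since 2 = 2, the vectors are linearly independent.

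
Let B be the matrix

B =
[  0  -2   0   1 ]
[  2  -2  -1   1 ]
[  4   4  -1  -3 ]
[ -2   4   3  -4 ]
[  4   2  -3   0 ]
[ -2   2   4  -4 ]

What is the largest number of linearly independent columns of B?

3

Row reduce to echelon form.
Swap R1 ↔ R2
R3 ← R3 − (2)·R1: [0, 8, 1, -5]
R4 ← R4 + R1: [0, 2, 2, -3]
R5 ← R5 − (2)·R1: [0, 6, -1, -2]
R6 ← R6 + R1: [0, 0, 3, -3]
R3 ← R3 + (4)·R2: [0, 0, 1, -1]
R4 ← R4 + R2: [0, 0, 2, -2]
R5 ← R5 + (3)·R2: [0, 0, -1, 1]
R4 ← R4 − (2)·R3: [0, 0, 0, 0]
R5 ← R5 + R3: [0, 0, 0, 0]
R6 ← R6 − (3)·R3: [0, 0, 0, 0]
Echelon form has 3 nonzero rows, so rank(B) = 3.
The rank gives the maximum number of linearly independent columns: 3.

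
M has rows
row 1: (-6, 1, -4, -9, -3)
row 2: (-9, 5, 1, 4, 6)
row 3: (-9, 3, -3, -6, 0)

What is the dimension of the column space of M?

2

Row reduce to echelon form.
R2 ← R2 − (3/2)·R1: [0, 7/2, 7, 35/2, 21/2]
R3 ← R3 − (3/2)·R1: [0, 3/2, 3, 15/2, 9/2]
R3 ← R3 − (3/7)·R2: [0, 0, 0, 0, 0]
Echelon form has 2 nonzero rows, so rank(M) = 2.
The column space has dimension equal to the rank: 2.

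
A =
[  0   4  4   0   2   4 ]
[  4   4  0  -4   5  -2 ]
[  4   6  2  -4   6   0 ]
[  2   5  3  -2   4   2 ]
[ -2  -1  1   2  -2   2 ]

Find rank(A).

2

Row reduce to echelon form.
Swap R1 ↔ R2
R3 ← R3 − R1: [0, 2, 2, 0, 1, 2]
R4 ← R4 − (1/2)·R1: [0, 3, 3, 0, 3/2, 3]
R5 ← R5 + (1/2)·R1: [0, 1, 1, 0, 1/2, 1]
R3 ← R3 − (1/2)·R2: [0, 0, 0, 0, 0, 0]
R4 ← R4 − (3/4)·R2: [0, 0, 0, 0, 0, 0]
R5 ← R5 − (1/4)·R2: [0, 0, 0, 0, 0, 0]
Echelon form has 2 nonzero rows, so rank(A) = 2.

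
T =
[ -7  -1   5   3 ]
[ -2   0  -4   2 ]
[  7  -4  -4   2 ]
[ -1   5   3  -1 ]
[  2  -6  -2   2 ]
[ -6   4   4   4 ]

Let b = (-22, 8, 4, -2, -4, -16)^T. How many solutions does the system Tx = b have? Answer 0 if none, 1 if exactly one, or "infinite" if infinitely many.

Row reduce the augmented matrix [T | b].
R2 ← R2 − (2/7)·R1: [0, 2/7, -38/7, 8/7, 100/7]
R3 ← R3 + R1: [0, -5, 1, 5, -18]
R4 ← R4 − (1/7)·R1: [0, 36/7, 16/7, -10/7, 8/7]
R5 ← R5 + (2/7)·R1: [0, -44/7, -4/7, 20/7, -72/7]
R6 ← R6 − (6/7)·R1: [0, 34/7, -2/7, 10/7, 20/7]
R3 ← R3 + (35/2)·R2: [0, 0, -94, 25, 232]
R4 ← R4 − (18)·R2: [0, 0, 100, -22, -256]
R5 ← R5 + (22)·R2: [0, 0, -120, 28, 304]
R6 ← R6 − (17)·R2: [0, 0, 92, -18, -240]
R4 ← R4 + (50/47)·R3: [0, 0, 0, 216/47, -432/47]
R5 ← R5 − (60/47)·R3: [0, 0, 0, -184/47, 368/47]
R6 ← R6 + (46/47)·R3: [0, 0, 0, 304/47, -608/47]
R5 ← R5 + (23/27)·R4: [0, 0, 0, 0, 0]
R6 ← R6 − (38/27)·R4: [0, 0, 0, 0, 0]
The echelon form has 4 nonzero rows, and every pivot lies in the first 4 columns, so rank(T) = rank([T|b]) = 4.
The system is consistent.
rank = 4 = number of unknowns, so the solution is unique.

1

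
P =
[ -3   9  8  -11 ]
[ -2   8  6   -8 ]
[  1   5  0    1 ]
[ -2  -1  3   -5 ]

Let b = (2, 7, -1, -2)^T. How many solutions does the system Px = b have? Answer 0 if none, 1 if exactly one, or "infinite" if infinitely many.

0

Row reduce the augmented matrix [P | b].
R2 ← R2 − (2/3)·R1: [0, 2, 2/3, -2/3, 17/3]
R3 ← R3 + (1/3)·R1: [0, 8, 8/3, -8/3, -1/3]
R4 ← R4 − (2/3)·R1: [0, -7, -7/3, 7/3, -10/3]
R3 ← R3 − (4)·R2: [0, 0, 0, 0, -23]
R4 ← R4 + (7/2)·R2: [0, 0, 0, 0, 33/2]
R4 ← R4 + (33/46)·R3: [0, 0, 0, 0, 0]
The echelon form has 3 nonzero rows; the last pivot sits in the augmented column, so rank(P) = 2 but rank([P|b]) = 3.
Since the ranks differ, the system is inconsistent.
It has no solutions.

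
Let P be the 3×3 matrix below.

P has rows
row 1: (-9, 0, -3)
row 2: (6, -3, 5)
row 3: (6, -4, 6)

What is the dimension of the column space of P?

Row reduce to echelon form.
R2 ← R2 + (2/3)·R1: [0, -3, 3]
R3 ← R3 + (2/3)·R1: [0, -4, 4]
R3 ← R3 − (4/3)·R2: [0, 0, 0]
Echelon form has 2 nonzero rows, so rank(P) = 2.
The column space has dimension equal to the rank: 2.

2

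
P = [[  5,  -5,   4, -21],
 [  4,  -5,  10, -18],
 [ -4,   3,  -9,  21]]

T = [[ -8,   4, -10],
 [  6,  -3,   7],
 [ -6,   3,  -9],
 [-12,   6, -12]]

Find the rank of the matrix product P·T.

First compute PT:
[[158, -79, 131],
 [ 94, -47,  51],
 [-148,  74, -110]]
Now row reduce the product.
R2 ← R2 − (47/79)·R1: [0, 0, -2128/79]
R3 ← R3 + (74/79)·R1: [0, 0, 1004/79]
R3 ← R3 + (251/532)·R2: [0, 0, 0]
2 nonzero rows, so rank(PT) = 2.

2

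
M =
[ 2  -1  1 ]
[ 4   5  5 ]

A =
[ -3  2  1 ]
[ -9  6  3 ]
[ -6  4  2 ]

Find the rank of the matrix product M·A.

1

First compute MA:
[[ -3,   2,   1],
 [-87,  58,  29]]
Now row reduce the product.
R2 ← R2 − (29)·R1: [0, 0, 0]
1 nonzero row, so rank(MA) = 1.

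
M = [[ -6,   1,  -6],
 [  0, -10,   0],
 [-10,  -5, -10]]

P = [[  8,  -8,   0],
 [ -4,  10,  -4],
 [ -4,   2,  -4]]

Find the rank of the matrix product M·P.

First compute MP:
[[-28,  46,  20],
 [ 40, -100,  40],
 [-20,  10,  60]]
Now row reduce the product.
R2 ← R2 + (10/7)·R1: [0, -240/7, 480/7]
R3 ← R3 − (5/7)·R1: [0, -160/7, 320/7]
R3 ← R3 − (2/3)·R2: [0, 0, 0]
2 nonzero rows, so rank(MP) = 2.

2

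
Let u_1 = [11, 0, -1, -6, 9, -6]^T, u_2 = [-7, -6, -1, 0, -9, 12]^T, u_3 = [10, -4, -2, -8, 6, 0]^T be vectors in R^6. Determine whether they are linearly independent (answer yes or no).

no

Form the matrix with these vectors as rows and row reduce.
R2 ← R2 + (7/11)·R1: [0, -6, -18/11, -42/11, -36/11, 90/11]
R3 ← R3 − (10/11)·R1: [0, -4, -12/11, -28/11, -24/11, 60/11]
R3 ← R3 − (2/3)·R2: [0, 0, 0, 0, 0, 0]
2 nonzero rows, so the 3 vectors span a space of dimension 2.
Since 2 < 3, the vectors are linearly dependent.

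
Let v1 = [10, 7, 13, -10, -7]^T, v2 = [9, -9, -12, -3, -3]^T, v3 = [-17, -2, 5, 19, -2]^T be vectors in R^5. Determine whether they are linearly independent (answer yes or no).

Form the matrix with these vectors as rows and row reduce.
R2 ← R2 − (9/10)·R1: [0, -153/10, -237/10, 6, 33/10]
R3 ← R3 + (17/10)·R1: [0, 99/10, 271/10, 2, -139/10]
R3 ← R3 + (11/17)·R2: [0, 0, 200/17, 100/17, -200/17]
3 nonzero rows, so the 3 vectors span a space of dimension 3.
Since 3 = 3, the vectors are linearly independent.

yes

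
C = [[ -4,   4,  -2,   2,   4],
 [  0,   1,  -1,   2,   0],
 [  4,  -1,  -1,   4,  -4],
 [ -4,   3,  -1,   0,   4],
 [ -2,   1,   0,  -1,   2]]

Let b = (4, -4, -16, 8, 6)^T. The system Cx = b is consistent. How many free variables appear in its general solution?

Row reduce the augmented matrix [C | b].
R3 ← R3 + R1: [0, 3, -3, 6, 0, -12]
R4 ← R4 − R1: [0, -1, 1, -2, 0, 4]
R5 ← R5 − (1/2)·R1: [0, -1, 1, -2, 0, 4]
R3 ← R3 − (3)·R2: [0, 0, 0, 0, 0, 0]
R4 ← R4 + R2: [0, 0, 0, 0, 0, 0]
R5 ← R5 + R2: [0, 0, 0, 0, 0, 0]
The echelon form has 2 nonzero rows, and every pivot lies in the first 5 columns, so rank(C) = rank([C|b]) = 2.
The system is consistent.
Free variables = (unknowns) − (rank) = 5 − 2 = 3.

3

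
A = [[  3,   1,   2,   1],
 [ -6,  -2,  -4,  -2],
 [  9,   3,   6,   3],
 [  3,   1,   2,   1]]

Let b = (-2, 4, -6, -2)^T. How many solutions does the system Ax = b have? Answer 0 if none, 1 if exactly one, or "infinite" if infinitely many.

Row reduce the augmented matrix [A | b].
R2 ← R2 + (2)·R1: [0, 0, 0, 0, 0]
R3 ← R3 − (3)·R1: [0, 0, 0, 0, 0]
R4 ← R4 − R1: [0, 0, 0, 0, 0]
The echelon form has 1 nonzero rows, and every pivot lies in the first 4 columns, so rank(A) = rank([A|b]) = 1.
The system is consistent.
rank = 1 < 4 unknowns, so there are infinitely many solutions.

infinite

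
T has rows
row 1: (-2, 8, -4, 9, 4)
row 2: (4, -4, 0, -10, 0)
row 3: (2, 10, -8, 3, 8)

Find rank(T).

Row reduce to echelon form.
R2 ← R2 + (2)·R1: [0, 12, -8, 8, 8]
R3 ← R3 + R1: [0, 18, -12, 12, 12]
R3 ← R3 − (3/2)·R2: [0, 0, 0, 0, 0]
Echelon form has 2 nonzero rows, so rank(T) = 2.

2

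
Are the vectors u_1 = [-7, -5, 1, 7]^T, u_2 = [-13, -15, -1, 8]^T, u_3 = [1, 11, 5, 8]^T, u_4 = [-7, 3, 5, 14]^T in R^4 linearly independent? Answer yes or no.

Form the matrix with these vectors as rows and row reduce.
R2 ← R2 − (13/7)·R1: [0, -40/7, -20/7, -5]
R3 ← R3 + (1/7)·R1: [0, 72/7, 36/7, 9]
R4 ← R4 − R1: [0, 8, 4, 7]
R3 ← R3 + (9/5)·R2: [0, 0, 0, 0]
R4 ← R4 + (7/5)·R2: [0, 0, 0, 0]
2 nonzero rows, so the 4 vectors span a space of dimension 2.
Since 2 < 4, the vectors are linearly dependent.

no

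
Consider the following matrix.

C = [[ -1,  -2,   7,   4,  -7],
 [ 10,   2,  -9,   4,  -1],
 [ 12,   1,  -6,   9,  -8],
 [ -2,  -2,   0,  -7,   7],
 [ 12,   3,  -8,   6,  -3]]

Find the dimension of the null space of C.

Row reduce to echelon form.
R2 ← R2 + (10)·R1: [0, -18, 61, 44, -71]
R3 ← R3 + (12)·R1: [0, -23, 78, 57, -92]
R4 ← R4 − (2)·R1: [0, 2, -14, -15, 21]
R5 ← R5 + (12)·R1: [0, -21, 76, 54, -87]
R3 ← R3 − (23/18)·R2: [0, 0, 1/18, 7/9, -23/18]
R4 ← R4 + (1/9)·R2: [0, 0, -65/9, -91/9, 118/9]
R5 ← R5 − (7/6)·R2: [0, 0, 29/6, 8/3, -25/6]
R4 ← R4 + (130)·R3: [0, 0, 0, 91, -153]
R5 ← R5 − (87)·R3: [0, 0, 0, -65, 107]
R5 ← R5 + (5/7)·R4: [0, 0, 0, 0, -16/7]
5 nonzero rows, so rank(C) = 5.
C has 5 columns; by rank–nullity, nullity = 5 − 5 = 0.

0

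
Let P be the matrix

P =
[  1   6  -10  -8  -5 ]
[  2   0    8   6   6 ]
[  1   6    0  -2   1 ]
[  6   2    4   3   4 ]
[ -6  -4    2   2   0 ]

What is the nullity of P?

Row reduce to echelon form.
R2 ← R2 − (2)·R1: [0, -12, 28, 22, 16]
R3 ← R3 − R1: [0, 0, 10, 6, 6]
R4 ← R4 − (6)·R1: [0, -34, 64, 51, 34]
R5 ← R5 + (6)·R1: [0, 32, -58, -46, -30]
R4 ← R4 − (17/6)·R2: [0, 0, -46/3, -34/3, -34/3]
R5 ← R5 + (8/3)·R2: [0, 0, 50/3, 38/3, 38/3]
R4 ← R4 + (23/15)·R3: [0, 0, 0, -32/15, -32/15]
R5 ← R5 − (5/3)·R3: [0, 0, 0, 8/3, 8/3]
R5 ← R5 + (5/4)·R4: [0, 0, 0, 0, 0]
4 nonzero rows, so rank(P) = 4.
P has 5 columns; by rank–nullity, nullity = 5 − 4 = 1.

1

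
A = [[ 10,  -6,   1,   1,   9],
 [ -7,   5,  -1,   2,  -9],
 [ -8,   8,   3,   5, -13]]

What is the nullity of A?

Row reduce to echelon form.
R2 ← R2 + (7/10)·R1: [0, 4/5, -3/10, 27/10, -27/10]
R3 ← R3 + (4/5)·R1: [0, 16/5, 19/5, 29/5, -29/5]
R3 ← R3 − (4)·R2: [0, 0, 5, -5, 5]
3 nonzero rows, so rank(A) = 3.
A has 5 columns; by rank–nullity, nullity = 5 − 3 = 2.

2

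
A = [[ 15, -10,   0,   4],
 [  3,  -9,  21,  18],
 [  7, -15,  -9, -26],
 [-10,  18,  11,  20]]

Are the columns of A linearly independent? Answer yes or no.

yes

Row reduce A to echelon form.
R2 ← R2 − (1/5)·R1: [0, -7, 21, 86/5]
R3 ← R3 − (7/15)·R1: [0, -31/3, -9, -418/15]
R4 ← R4 + (2/3)·R1: [0, 34/3, 11, 68/3]
R3 ← R3 − (31/21)·R2: [0, 0, -40, -1864/35]
R4 ← R4 + (34/21)·R2: [0, 0, 45, 1768/35]
R4 ← R4 + (9/8)·R3: [0, 0, 0, -47/5]
4 pivots among 4 columns.
Every column is a pivot column, so the columns are linearly independent.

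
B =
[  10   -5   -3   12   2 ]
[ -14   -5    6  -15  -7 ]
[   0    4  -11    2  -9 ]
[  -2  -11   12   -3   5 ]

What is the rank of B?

Row reduce to echelon form.
R2 ← R2 + (7/5)·R1: [0, -12, 9/5, 9/5, -21/5]
R4 ← R4 + (1/5)·R1: [0, -12, 57/5, -3/5, 27/5]
R3 ← R3 + (1/3)·R2: [0, 0, -52/5, 13/5, -52/5]
R4 ← R4 − R2: [0, 0, 48/5, -12/5, 48/5]
R4 ← R4 + (12/13)·R3: [0, 0, 0, 0, 0]
Echelon form has 3 nonzero rows, so rank(B) = 3.

3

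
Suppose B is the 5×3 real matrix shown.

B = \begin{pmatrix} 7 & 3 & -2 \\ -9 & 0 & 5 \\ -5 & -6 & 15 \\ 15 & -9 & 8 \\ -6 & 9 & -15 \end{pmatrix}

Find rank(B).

3

Row reduce to echelon form.
R2 ← R2 + (9/7)·R1: [0, 27/7, 17/7]
R3 ← R3 + (5/7)·R1: [0, -27/7, 95/7]
R4 ← R4 − (15/7)·R1: [0, -108/7, 86/7]
R5 ← R5 + (6/7)·R1: [0, 81/7, -117/7]
R3 ← R3 + R2: [0, 0, 16]
R4 ← R4 + (4)·R2: [0, 0, 22]
R5 ← R5 − (3)·R2: [0, 0, -24]
R4 ← R4 − (11/8)·R3: [0, 0, 0]
R5 ← R5 + (3/2)·R3: [0, 0, 0]
Echelon form has 3 nonzero rows, so rank(B) = 3.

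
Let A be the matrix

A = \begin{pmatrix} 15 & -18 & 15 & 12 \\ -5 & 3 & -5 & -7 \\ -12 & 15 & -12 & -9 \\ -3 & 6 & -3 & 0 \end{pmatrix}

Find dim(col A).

2

Row reduce to echelon form.
R2 ← R2 + (1/3)·R1: [0, -3, 0, -3]
R3 ← R3 + (4/5)·R1: [0, 3/5, 0, 3/5]
R4 ← R4 + (1/5)·R1: [0, 12/5, 0, 12/5]
R3 ← R3 + (1/5)·R2: [0, 0, 0, 0]
R4 ← R4 + (4/5)·R2: [0, 0, 0, 0]
Echelon form has 2 nonzero rows, so rank(A) = 2.
The column space has dimension equal to the rank: 2.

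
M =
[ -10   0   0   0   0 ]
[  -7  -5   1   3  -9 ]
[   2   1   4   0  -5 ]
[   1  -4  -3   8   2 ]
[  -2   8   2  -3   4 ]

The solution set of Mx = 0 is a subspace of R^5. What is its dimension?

Row reduce to echelon form.
R2 ← R2 − (7/10)·R1: [0, -5, 1, 3, -9]
R3 ← R3 + (1/5)·R1: [0, 1, 4, 0, -5]
R4 ← R4 + (1/10)·R1: [0, -4, -3, 8, 2]
R5 ← R5 − (1/5)·R1: [0, 8, 2, -3, 4]
R3 ← R3 + (1/5)·R2: [0, 0, 21/5, 3/5, -34/5]
R4 ← R4 − (4/5)·R2: [0, 0, -19/5, 28/5, 46/5]
R5 ← R5 + (8/5)·R2: [0, 0, 18/5, 9/5, -52/5]
R4 ← R4 + (19/21)·R3: [0, 0, 0, 43/7, 64/21]
R5 ← R5 − (6/7)·R3: [0, 0, 0, 9/7, -32/7]
R5 ← R5 − (9/43)·R4: [0, 0, 0, 0, -224/43]
5 nonzero rows, so rank(M) = 5.
M has 5 columns; by rank–nullity, nullity = 5 − 5 = 0.

0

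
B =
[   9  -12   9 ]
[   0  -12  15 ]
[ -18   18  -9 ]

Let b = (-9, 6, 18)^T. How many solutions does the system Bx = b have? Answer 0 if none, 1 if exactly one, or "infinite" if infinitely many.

1

Row reduce the augmented matrix [B | b].
R3 ← R3 + (2)·R1: [0, -6, 9, 0]
R3 ← R3 − (1/2)·R2: [0, 0, 3/2, -3]
The echelon form has 3 nonzero rows, and every pivot lies in the first 3 columns, so rank(B) = rank([B|b]) = 3.
The system is consistent.
rank = 3 = number of unknowns, so the solution is unique.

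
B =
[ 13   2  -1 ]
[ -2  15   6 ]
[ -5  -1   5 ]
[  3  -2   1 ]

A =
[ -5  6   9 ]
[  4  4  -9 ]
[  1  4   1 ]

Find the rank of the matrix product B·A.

First compute BA:
[[-58,  82,  98],
 [ 76,  72, -147],
 [ 26, -14, -31],
 [-22,  14,  46]]
Now row reduce the product.
R2 ← R2 + (38/29)·R1: [0, 5204/29, -539/29]
R3 ← R3 + (13/29)·R1: [0, 660/29, 375/29]
R4 ← R4 − (11/29)·R1: [0, -496/29, 256/29]
R3 ← R3 − (165/1301)·R2: [0, 0, 19890/1301]
R4 ← R4 + (124/1301)·R2: [0, 0, 9180/1301]
R4 ← R4 − (6/13)·R3: [0, 0, 0]
3 nonzero rows, so rank(BA) = 3.

3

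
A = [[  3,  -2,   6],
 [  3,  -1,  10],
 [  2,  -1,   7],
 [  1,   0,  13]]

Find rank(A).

3

Row reduce to echelon form.
R2 ← R2 − R1: [0, 1, 4]
R3 ← R3 − (2/3)·R1: [0, 1/3, 3]
R4 ← R4 − (1/3)·R1: [0, 2/3, 11]
R3 ← R3 − (1/3)·R2: [0, 0, 5/3]
R4 ← R4 − (2/3)·R2: [0, 0, 25/3]
R4 ← R4 − (5)·R3: [0, 0, 0]
Echelon form has 3 nonzero rows, so rank(A) = 3.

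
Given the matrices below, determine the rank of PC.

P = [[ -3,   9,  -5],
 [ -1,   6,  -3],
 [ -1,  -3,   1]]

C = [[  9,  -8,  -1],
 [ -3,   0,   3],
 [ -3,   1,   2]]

2

First compute PC:
[[-39,  19,  20],
 [-18,   5,  13],
 [ -3,   9,  -6]]
Now row reduce the product.
R2 ← R2 − (6/13)·R1: [0, -49/13, 49/13]
R3 ← R3 − (1/13)·R1: [0, 98/13, -98/13]
R3 ← R3 + (2)·R2: [0, 0, 0]
2 nonzero rows, so rank(PC) = 2.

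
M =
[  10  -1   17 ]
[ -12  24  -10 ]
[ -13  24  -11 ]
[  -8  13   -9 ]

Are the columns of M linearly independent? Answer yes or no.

yes

Row reduce M to echelon form.
R2 ← R2 + (6/5)·R1: [0, 114/5, 52/5]
R3 ← R3 + (13/10)·R1: [0, 227/10, 111/10]
R4 ← R4 + (4/5)·R1: [0, 61/5, 23/5]
R3 ← R3 − (227/228)·R2: [0, 0, 85/114]
R4 ← R4 − (61/114)·R2: [0, 0, -55/57]
R4 ← R4 + (22/17)·R3: [0, 0, 0]
3 pivots among 3 columns.
Every column is a pivot column, so the columns are linearly independent.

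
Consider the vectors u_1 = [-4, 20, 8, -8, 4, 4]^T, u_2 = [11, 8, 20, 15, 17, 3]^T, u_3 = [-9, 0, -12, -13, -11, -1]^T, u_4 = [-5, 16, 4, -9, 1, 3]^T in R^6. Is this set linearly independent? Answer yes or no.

no

Form the matrix with these vectors as rows and row reduce.
R2 ← R2 + (11/4)·R1: [0, 63, 42, -7, 28, 14]
R3 ← R3 − (9/4)·R1: [0, -45, -30, 5, -20, -10]
R4 ← R4 − (5/4)·R1: [0, -9, -6, 1, -4, -2]
R3 ← R3 + (5/7)·R2: [0, 0, 0, 0, 0, 0]
R4 ← R4 + (1/7)·R2: [0, 0, 0, 0, 0, 0]
2 nonzero rows, so the 4 vectors span a space of dimension 2.
Since 2 < 4, the vectors are linearly dependent.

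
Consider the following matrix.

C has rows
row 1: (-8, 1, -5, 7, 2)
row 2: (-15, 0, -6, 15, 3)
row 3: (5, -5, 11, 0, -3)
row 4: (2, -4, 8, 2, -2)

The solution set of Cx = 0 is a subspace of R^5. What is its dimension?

3

Row reduce to echelon form.
R2 ← R2 − (15/8)·R1: [0, -15/8, 27/8, 15/8, -3/4]
R3 ← R3 + (5/8)·R1: [0, -35/8, 63/8, 35/8, -7/4]
R4 ← R4 + (1/4)·R1: [0, -15/4, 27/4, 15/4, -3/2]
R3 ← R3 − (7/3)·R2: [0, 0, 0, 0, 0]
R4 ← R4 − (2)·R2: [0, 0, 0, 0, 0]
2 nonzero rows, so rank(C) = 2.
C has 5 columns; by rank–nullity, nullity = 5 − 2 = 3.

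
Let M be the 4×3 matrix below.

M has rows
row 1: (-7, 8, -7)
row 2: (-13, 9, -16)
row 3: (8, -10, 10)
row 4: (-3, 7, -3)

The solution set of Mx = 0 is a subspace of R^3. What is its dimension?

Row reduce to echelon form.
R2 ← R2 − (13/7)·R1: [0, -41/7, -3]
R3 ← R3 + (8/7)·R1: [0, -6/7, 2]
R4 ← R4 − (3/7)·R1: [0, 25/7, 0]
R3 ← R3 − (6/41)·R2: [0, 0, 100/41]
R4 ← R4 + (25/41)·R2: [0, 0, -75/41]
R4 ← R4 + (3/4)·R3: [0, 0, 0]
3 nonzero rows, so rank(M) = 3.
M has 3 columns; by rank–nullity, nullity = 3 − 3 = 0.

0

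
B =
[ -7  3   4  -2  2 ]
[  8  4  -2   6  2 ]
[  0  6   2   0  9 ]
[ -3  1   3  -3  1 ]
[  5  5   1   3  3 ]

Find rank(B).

Row reduce to echelon form.
R2 ← R2 + (8/7)·R1: [0, 52/7, 18/7, 26/7, 30/7]
R4 ← R4 − (3/7)·R1: [0, -2/7, 9/7, -15/7, 1/7]
R5 ← R5 + (5/7)·R1: [0, 50/7, 27/7, 11/7, 31/7]
R3 ← R3 − (21/26)·R2: [0, 0, -1/13, -3, 72/13]
R4 ← R4 + (1/26)·R2: [0, 0, 18/13, -2, 4/13]
R5 ← R5 − (25/26)·R2: [0, 0, 18/13, -2, 4/13]
R4 ← R4 + (18)·R3: [0, 0, 0, -56, 100]
R5 ← R5 + (18)·R3: [0, 0, 0, -56, 100]
R5 ← R5 − R4: [0, 0, 0, 0, 0]
Echelon form has 4 nonzero rows, so rank(B) = 4.

4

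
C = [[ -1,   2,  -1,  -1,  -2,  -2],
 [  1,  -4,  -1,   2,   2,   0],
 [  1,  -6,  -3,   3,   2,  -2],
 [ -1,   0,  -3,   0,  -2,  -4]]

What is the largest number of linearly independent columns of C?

Row reduce to echelon form.
R2 ← R2 + R1: [0, -2, -2, 1, 0, -2]
R3 ← R3 + R1: [0, -4, -4, 2, 0, -4]
R4 ← R4 − R1: [0, -2, -2, 1, 0, -2]
R3 ← R3 − (2)·R2: [0, 0, 0, 0, 0, 0]
R4 ← R4 − R2: [0, 0, 0, 0, 0, 0]
Echelon form has 2 nonzero rows, so rank(C) = 2.
The rank gives the maximum number of linearly independent columns: 2.

2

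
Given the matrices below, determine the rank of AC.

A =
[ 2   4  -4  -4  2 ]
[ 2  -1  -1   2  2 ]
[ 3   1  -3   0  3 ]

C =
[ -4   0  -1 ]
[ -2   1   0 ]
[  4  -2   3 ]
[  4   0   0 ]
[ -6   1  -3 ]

2

First compute AC:
[[-60,  14, -20],
 [-14,   3, -11],
 [-44,  10, -21]]
Now row reduce the product.
R2 ← R2 − (7/30)·R1: [0, -4/15, -19/3]
R3 ← R3 − (11/15)·R1: [0, -4/15, -19/3]
R3 ← R3 − R2: [0, 0, 0]
2 nonzero rows, so rank(AC) = 2.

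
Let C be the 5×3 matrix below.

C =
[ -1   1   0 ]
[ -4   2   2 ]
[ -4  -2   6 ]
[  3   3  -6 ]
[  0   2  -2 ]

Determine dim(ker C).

1

Row reduce to echelon form.
R2 ← R2 − (4)·R1: [0, -2, 2]
R3 ← R3 − (4)·R1: [0, -6, 6]
R4 ← R4 + (3)·R1: [0, 6, -6]
R3 ← R3 − (3)·R2: [0, 0, 0]
R4 ← R4 + (3)·R2: [0, 0, 0]
R5 ← R5 + R2: [0, 0, 0]
2 nonzero rows, so rank(C) = 2.
C has 3 columns; by rank–nullity, nullity = 3 − 2 = 1.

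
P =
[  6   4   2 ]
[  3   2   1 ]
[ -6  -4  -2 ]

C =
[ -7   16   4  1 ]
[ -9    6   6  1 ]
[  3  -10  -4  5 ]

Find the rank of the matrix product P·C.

First compute PC:
[[-72, 100,  40,  20],
 [-36,  50,  20,  10],
 [ 72, -100, -40, -20]]
Now row reduce the product.
R2 ← R2 − (1/2)·R1: [0, 0, 0, 0]
R3 ← R3 + R1: [0, 0, 0, 0]
1 nonzero row, so rank(PC) = 1.

1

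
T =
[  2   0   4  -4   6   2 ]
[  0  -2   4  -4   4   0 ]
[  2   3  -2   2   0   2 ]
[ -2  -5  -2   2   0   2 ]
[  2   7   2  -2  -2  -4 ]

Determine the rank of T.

3

Row reduce to echelon form.
R3 ← R3 − R1: [0, 3, -6, 6, -6, 0]
R4 ← R4 + R1: [0, -5, 2, -2, 6, 4]
R5 ← R5 − R1: [0, 7, -2, 2, -8, -6]
R3 ← R3 + (3/2)·R2: [0, 0, 0, 0, 0, 0]
R4 ← R4 − (5/2)·R2: [0, 0, -8, 8, -4, 4]
R5 ← R5 + (7/2)·R2: [0, 0, 12, -12, 6, -6]
Swap R3 ↔ R4
R5 ← R5 + (3/2)·R3: [0, 0, 0, 0, 0, 0]
Echelon form has 3 nonzero rows, so rank(T) = 3.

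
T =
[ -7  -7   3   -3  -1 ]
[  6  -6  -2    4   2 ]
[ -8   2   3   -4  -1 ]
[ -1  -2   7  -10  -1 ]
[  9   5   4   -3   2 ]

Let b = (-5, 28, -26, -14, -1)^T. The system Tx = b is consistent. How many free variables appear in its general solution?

0

Row reduce the augmented matrix [T | b].
R2 ← R2 + (6/7)·R1: [0, -12, 4/7, 10/7, 8/7, 166/7]
R3 ← R3 − (8/7)·R1: [0, 10, -3/7, -4/7, 1/7, -142/7]
R4 ← R4 − (1/7)·R1: [0, -1, 46/7, -67/7, -6/7, -93/7]
R5 ← R5 + (9/7)·R1: [0, -4, 55/7, -48/7, 5/7, -52/7]
R3 ← R3 + (5/6)·R2: [0, 0, 1/21, 13/21, 23/21, -11/21]
R4 ← R4 − (1/12)·R2: [0, 0, 137/21, -407/42, -20/21, -641/42]
R5 ← R5 − (1/3)·R2: [0, 0, 23/3, -22/3, 1/3, -46/3]
R4 ← R4 − (137)·R3: [0, 0, 0, -189/2, -151, 113/2]
R5 ← R5 − (161)·R3: [0, 0, 0, -107, -176, 69]
R5 ← R5 − (214/189)·R4: [0, 0, 0, 0, -950/189, 950/189]
The echelon form has 5 nonzero rows, and every pivot lies in the first 5 columns, so rank(T) = rank([T|b]) = 5.
The system is consistent.
Free variables = (unknowns) − (rank) = 5 − 5 = 0.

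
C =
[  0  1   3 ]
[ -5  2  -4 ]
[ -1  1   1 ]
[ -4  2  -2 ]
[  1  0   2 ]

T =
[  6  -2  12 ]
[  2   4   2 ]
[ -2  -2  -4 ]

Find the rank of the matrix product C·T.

First compute CT:
[[ -4,  -2, -10],
 [-18,  26, -40],
 [ -6,   4, -14],
 [-16,  20, -36],
 [  2,  -6,   4]]
Now row reduce the product.
R2 ← R2 − (9/2)·R1: [0, 35, 5]
R3 ← R3 − (3/2)·R1: [0, 7, 1]
R4 ← R4 − (4)·R1: [0, 28, 4]
R5 ← R5 + (1/2)·R1: [0, -7, -1]
R3 ← R3 − (1/5)·R2: [0, 0, 0]
R4 ← R4 − (4/5)·R2: [0, 0, 0]
R5 ← R5 + (1/5)·R2: [0, 0, 0]
2 nonzero rows, so rank(CT) = 2.

2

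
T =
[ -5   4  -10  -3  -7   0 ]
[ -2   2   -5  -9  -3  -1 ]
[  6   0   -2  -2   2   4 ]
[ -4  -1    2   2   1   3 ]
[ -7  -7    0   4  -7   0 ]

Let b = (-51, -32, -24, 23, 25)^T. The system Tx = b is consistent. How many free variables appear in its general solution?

Row reduce the augmented matrix [T | b].
R2 ← R2 − (2/5)·R1: [0, 2/5, -1, -39/5, -1/5, -1, -58/5]
R3 ← R3 + (6/5)·R1: [0, 24/5, -14, -28/5, -32/5, 4, -426/5]
R4 ← R4 − (4/5)·R1: [0, -21/5, 10, 22/5, 33/5, 3, 319/5]
R5 ← R5 − (7/5)·R1: [0, -63/5, 14, 41/5, 14/5, 0, 482/5]
R3 ← R3 − (12)·R2: [0, 0, -2, 88, -4, 16, 54]
R4 ← R4 + (21/2)·R2: [0, 0, -1/2, -155/2, 9/2, -15/2, -58]
R5 ← R5 + (63/2)·R2: [0, 0, -35/2, -475/2, -7/2, -63/2, -269]
R4 ← R4 − (1/4)·R3: [0, 0, 0, -199/2, 11/2, -23/2, -143/2]
R5 ← R5 − (35/4)·R3: [0, 0, 0, -2015/2, 63/2, -343/2, -1483/2]
R5 ← R5 − (2015/199)·R4: [0, 0, 0, 0, -4814/199, -10956/199, -3486/199]
The echelon form has 5 nonzero rows, and every pivot lies in the first 6 columns, so rank(T) = rank([T|b]) = 5.
The system is consistent.
Free variables = (unknowns) − (rank) = 6 − 5 = 1.

1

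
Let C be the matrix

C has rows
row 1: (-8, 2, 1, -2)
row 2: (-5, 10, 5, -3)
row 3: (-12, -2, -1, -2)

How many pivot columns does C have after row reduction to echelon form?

2

Row reduce to echelon form.
R2 ← R2 − (5/8)·R1: [0, 35/4, 35/8, -7/4]
R3 ← R3 − (3/2)·R1: [0, -5, -5/2, 1]
R3 ← R3 + (4/7)·R2: [0, 0, 0, 0]
Echelon form has 2 nonzero rows, so rank(C) = 2.
Each nonzero row contributes one pivot column: 2 pivot columns.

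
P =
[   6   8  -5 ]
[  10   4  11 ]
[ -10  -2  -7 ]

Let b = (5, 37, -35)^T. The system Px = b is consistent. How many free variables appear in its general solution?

Row reduce the augmented matrix [P | b].
R2 ← R2 − (5/3)·R1: [0, -28/3, 58/3, 86/3]
R3 ← R3 + (5/3)·R1: [0, 34/3, -46/3, -80/3]
R3 ← R3 + (17/14)·R2: [0, 0, 57/7, 57/7]
The echelon form has 3 nonzero rows, and every pivot lies in the first 3 columns, so rank(P) = rank([P|b]) = 3.
The system is consistent.
Free variables = (unknowns) − (rank) = 3 − 3 = 0.

0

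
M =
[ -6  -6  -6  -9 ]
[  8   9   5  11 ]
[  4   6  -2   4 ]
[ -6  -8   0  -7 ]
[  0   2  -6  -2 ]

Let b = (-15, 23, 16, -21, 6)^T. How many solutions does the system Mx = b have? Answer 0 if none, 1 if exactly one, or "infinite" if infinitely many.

infinite

Row reduce the augmented matrix [M | b].
R2 ← R2 + (4/3)·R1: [0, 1, -3, -1, 3]
R3 ← R3 + (2/3)·R1: [0, 2, -6, -2, 6]
R4 ← R4 − R1: [0, -2, 6, 2, -6]
R3 ← R3 − (2)·R2: [0, 0, 0, 0, 0]
R4 ← R4 + (2)·R2: [0, 0, 0, 0, 0]
R5 ← R5 − (2)·R2: [0, 0, 0, 0, 0]
The echelon form has 2 nonzero rows, and every pivot lies in the first 4 columns, so rank(M) = rank([M|b]) = 2.
The system is consistent.
rank = 2 < 4 unknowns, so there are infinitely many solutions.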